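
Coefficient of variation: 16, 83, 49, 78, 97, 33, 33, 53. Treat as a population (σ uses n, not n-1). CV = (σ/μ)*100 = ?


Mean = 55.2500
SD = 26.4705
CV = (26.4705/55.2500)*100 = 47.9104%

CV = 47.9104%


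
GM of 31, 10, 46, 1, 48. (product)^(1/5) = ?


Product = 31 × 10 × 46 × 1 × 48 = 684480
GM = 684480^(1/5) = 14.6917

GM = 14.6917


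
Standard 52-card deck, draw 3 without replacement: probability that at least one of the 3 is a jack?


P(at least one) = 1 - P(none)
P(none) = (48/52) × (47/51) × (46/50) = 0.782624
P(at least one) = 1 - 0.782624 = 0.2174

P = 0.2174


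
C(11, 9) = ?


C(11,9) = 11!/(9! × 2!)
= 39916800/(362880 × 2)
= 55

C(11,9) = 55


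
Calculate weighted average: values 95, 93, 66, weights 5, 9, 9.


Numerator = 95*5 + 93*9 + 66*9 = 1906
Denominator = 5 + 9 + 9 = 23
WM = 1906/23 = 82.8696

WM = 82.8696


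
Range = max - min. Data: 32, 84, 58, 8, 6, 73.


Max = 84, Min = 6
Range = 84 - 6 = 78

Range = 78


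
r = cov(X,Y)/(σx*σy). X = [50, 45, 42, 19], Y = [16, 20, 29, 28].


Mean X = 39.0000, Mean Y = 23.2500
SD X = 11.895377, SD Y = 5.448624
Cov = -44.250000
r = -44.250000/(11.895377*5.448624) = -0.6827

r = -0.6827


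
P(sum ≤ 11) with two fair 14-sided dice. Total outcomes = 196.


Total outcomes = 14×14 = 196
Favorable (sum ≤ 11): 55
P = 55/196 = 0.2806

P = 0.2806


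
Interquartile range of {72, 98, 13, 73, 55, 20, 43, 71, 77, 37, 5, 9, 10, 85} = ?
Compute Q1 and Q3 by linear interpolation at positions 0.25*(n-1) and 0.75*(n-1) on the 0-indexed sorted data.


Sorted: 5, 9, 10, 13, 20, 37, 43, 55, 71, 72, 73, 77, 85, 98
Q1 (25th %ile) = 14.7500
Q3 (75th %ile) = 72.7500
IQR = 72.7500 - 14.7500 = 58.0000

IQR = 58.0000


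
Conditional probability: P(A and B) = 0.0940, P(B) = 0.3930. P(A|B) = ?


P(A|B) = 0.0940/0.3930 = 0.2392

P(A|B) = 0.2392


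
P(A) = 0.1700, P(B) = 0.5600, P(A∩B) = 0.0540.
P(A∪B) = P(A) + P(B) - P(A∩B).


P(A∪B) = 0.1700 + 0.5600 - 0.0540
= 0.7300 - 0.0540
= 0.6760

P(A∪B) = 0.6760


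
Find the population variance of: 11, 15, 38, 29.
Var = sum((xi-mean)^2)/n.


Mean = 23.2500
Squared deviations: 150.0625, 68.0625, 217.5625, 33.0625
Sum = 468.7500
Variance = 468.7500/4 = 117.1875

Variance = 117.1875


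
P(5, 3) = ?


P(5,3) = 5!/2!
= 120/2
= 60

P(5,3) = 60


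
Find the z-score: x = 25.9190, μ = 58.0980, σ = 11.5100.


z = (25.9190 - 58.0980)/11.5100
= -32.1790/11.5100
= -2.7957

z = -2.7957


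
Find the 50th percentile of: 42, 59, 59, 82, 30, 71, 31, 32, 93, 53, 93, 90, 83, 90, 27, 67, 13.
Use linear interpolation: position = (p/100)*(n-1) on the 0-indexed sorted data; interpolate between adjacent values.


Sorted: 13, 27, 30, 31, 32, 42, 53, 59, 59, 67, 71, 82, 83, 90, 90, 93, 93
n = 17
Index = 50/100 * 16 = 8.0000
Lower = data[8] = 59, Upper = data[9] = 67
P50 = 59 + 0*(8) = 59.0000

P50 = 59.0000


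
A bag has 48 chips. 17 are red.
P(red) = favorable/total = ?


P = 17/48 = 0.3542

P = 0.3542


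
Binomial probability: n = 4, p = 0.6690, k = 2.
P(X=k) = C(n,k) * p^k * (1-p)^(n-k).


C(4,2) = 6
p^2 = 0.447561
(1-p)^2 = 0.109561
P = 6 * 0.447561 * 0.109561 = 0.2942

P(X=2) = 0.2942


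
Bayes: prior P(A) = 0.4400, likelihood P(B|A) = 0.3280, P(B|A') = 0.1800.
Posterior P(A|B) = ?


P(B) = P(B|A)*P(A) + P(B|A')*P(A')
= 0.3280*0.4400 + 0.1800*0.5600
= 0.144320 + 0.100800 = 0.245120
P(A|B) = 0.144320/0.245120 = 0.5888

P(A|B) = 0.5888


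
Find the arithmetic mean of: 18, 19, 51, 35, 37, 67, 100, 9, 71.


Sum = 18 + 19 + 51 + 35 + 37 + 67 + 100 + 9 + 71 = 407
n = 9
Mean = 407/9 = 45.2222

Mean = 45.2222


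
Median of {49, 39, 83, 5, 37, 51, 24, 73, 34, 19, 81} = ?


Sorted: 5, 19, 24, 34, 37, 39, 49, 51, 73, 81, 83
n = 11 (odd)
Middle value = 39

Median = 39


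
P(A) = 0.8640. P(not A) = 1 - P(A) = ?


P(not A) = 1 - 0.8640 = 0.1360

P(not A) = 0.1360


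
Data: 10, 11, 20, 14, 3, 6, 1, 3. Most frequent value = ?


Frequencies: 1:1, 3:2, 6:1, 10:1, 11:1, 14:1, 20:1
Max frequency = 2
Mode = 3

Mode = 3


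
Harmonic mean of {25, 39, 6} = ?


Sum of reciprocals = 1/25 + 1/39 + 1/6 = 0.232308
HM = 3/0.232308 = 12.9139

HM = 12.9139


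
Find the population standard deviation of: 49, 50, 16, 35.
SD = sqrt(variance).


Mean = 37.5000
Variance = 189.2500
SD = sqrt(189.2500) = 13.7568

SD = 13.7568


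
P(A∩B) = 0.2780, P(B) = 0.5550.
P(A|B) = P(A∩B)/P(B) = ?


P(A|B) = 0.2780/0.5550 = 0.5009

P(A|B) = 0.5009


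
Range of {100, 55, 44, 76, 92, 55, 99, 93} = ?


Max = 100, Min = 44
Range = 100 - 44 = 56

Range = 56


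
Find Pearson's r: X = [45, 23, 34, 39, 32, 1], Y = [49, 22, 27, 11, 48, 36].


Mean X = 29.0000, Mean Y = 32.1667
SD X = 14.200939, SD Y = 13.704217
Cov = 5.500000
r = 5.500000/(14.200939*13.704217) = 0.0283

r = 0.0283


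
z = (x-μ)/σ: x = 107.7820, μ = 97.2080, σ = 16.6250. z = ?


z = (107.7820 - 97.2080)/16.6250
= 10.5740/16.6250
= 0.6360

z = 0.6360


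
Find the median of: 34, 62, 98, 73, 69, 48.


Sorted: 34, 48, 62, 69, 73, 98
n = 6 (even)
Middle values: 62 and 69
Median = (62+69)/2 = 65.5000

Median = 65.5000


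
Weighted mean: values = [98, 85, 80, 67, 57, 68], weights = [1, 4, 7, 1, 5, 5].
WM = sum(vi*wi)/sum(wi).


Numerator = 98*1 + 85*4 + 80*7 + 67*1 + 57*5 + 68*5 = 1690
Denominator = 1 + 4 + 7 + 1 + 5 + 5 = 23
WM = 1690/23 = 73.4783

WM = 73.4783


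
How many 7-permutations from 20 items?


P(20,7) = 20!/13!
= 2432902008176640000/6227020800
= 390700800

P(20,7) = 390700800


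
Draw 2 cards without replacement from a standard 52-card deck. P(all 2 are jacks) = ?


P(all jacks) = (4/52) × (3/51)
= 0.0045

P = 0.0045


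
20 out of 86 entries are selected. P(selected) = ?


P = 20/86 = 0.2326

P = 0.2326


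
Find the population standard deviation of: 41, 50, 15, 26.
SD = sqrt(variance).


Mean = 33.0000
Variance = 181.5000
SD = sqrt(181.5000) = 13.4722

SD = 13.4722


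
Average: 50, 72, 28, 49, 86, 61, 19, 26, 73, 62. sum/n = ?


Sum = 50 + 72 + 28 + 49 + 86 + 61 + 19 + 26 + 73 + 62 = 526
n = 10
Mean = 526/10 = 52.6000

Mean = 52.6000


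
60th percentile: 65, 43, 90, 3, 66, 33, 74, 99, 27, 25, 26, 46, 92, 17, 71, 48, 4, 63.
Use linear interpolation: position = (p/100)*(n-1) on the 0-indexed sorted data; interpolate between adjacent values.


Sorted: 3, 4, 17, 25, 26, 27, 33, 43, 46, 48, 63, 65, 66, 71, 74, 90, 92, 99
n = 18
Index = 60/100 * 17 = 10.2000
Lower = data[10] = 63, Upper = data[11] = 65
P60 = 63 + 0.2000*(2) = 63.4000

P60 = 63.4000


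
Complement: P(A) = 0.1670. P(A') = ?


P(not A) = 1 - 0.1670 = 0.8330

P(not A) = 0.8330


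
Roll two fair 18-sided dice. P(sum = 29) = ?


Total outcomes = 18×18 = 324
Favorable (sum = 29): 8
P = 8/324 = 0.0247

P = 0.0247


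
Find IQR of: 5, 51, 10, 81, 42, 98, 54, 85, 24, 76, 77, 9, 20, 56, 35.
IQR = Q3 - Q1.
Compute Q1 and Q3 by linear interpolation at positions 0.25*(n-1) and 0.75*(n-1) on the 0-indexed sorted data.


Sorted: 5, 9, 10, 20, 24, 35, 42, 51, 54, 56, 76, 77, 81, 85, 98
Q1 (25th %ile) = 22.0000
Q3 (75th %ile) = 76.5000
IQR = 76.5000 - 22.0000 = 54.5000

IQR = 54.5000


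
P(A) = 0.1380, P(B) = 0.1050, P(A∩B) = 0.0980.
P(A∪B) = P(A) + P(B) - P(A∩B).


P(A∪B) = 0.1380 + 0.1050 - 0.0980
= 0.2430 - 0.0980
= 0.1450

P(A∪B) = 0.1450


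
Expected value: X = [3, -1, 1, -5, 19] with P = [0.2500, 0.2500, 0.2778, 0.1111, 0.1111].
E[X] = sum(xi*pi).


E[X] = 3*0.2500 - 1*0.2500 + 1*0.2778 - 5*0.1111 + 19*0.1111
= 0.7500 - 0.2500 + 0.2778 - 0.5555 + 2.1109
= 2.3332

E[X] = 2.3332


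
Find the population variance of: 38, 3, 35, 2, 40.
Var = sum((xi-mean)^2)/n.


Mean = 23.6000
Squared deviations: 207.3600, 424.3600, 129.9600, 466.5600, 268.9600
Sum = 1497.2000
Variance = 1497.2000/5 = 299.4400

Variance = 299.4400


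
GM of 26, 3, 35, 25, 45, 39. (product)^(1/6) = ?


Product = 26 × 3 × 35 × 25 × 45 × 39 = 119778750
GM = 119778750^(1/6) = 22.2022

GM = 22.2022


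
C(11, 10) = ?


C(11,10) = 11!/(10! × 1!)
= 39916800/(3628800 × 1)
= 11

C(11,10) = 11


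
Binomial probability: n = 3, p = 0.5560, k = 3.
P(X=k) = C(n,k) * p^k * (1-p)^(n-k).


C(3,3) = 1
p^3 = 0.171880
(1-p)^0 = 1.000000
P = 1 * 0.171880 * 1.000000 = 0.1719

P(X=3) = 0.1719


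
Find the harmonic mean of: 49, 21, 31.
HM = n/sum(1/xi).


Sum of reciprocals = 1/49 + 1/21 + 1/31 = 0.100285
HM = 3/0.100285 = 29.9147

HM = 29.9147


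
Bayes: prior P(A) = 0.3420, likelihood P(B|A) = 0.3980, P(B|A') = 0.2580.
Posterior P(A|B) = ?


P(B) = P(B|A)*P(A) + P(B|A')*P(A')
= 0.3980*0.3420 + 0.2580*0.6580
= 0.136116 + 0.169764 = 0.305880
P(A|B) = 0.136116/0.305880 = 0.4450

P(A|B) = 0.4450


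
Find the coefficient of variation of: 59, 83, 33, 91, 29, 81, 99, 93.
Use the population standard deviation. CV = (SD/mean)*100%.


Mean = 71.0000
SD = 25.6515
CV = (25.6515/71.0000)*100 = 36.1289%

CV = 36.1289%


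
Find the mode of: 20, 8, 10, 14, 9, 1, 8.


Frequencies: 1:1, 8:2, 9:1, 10:1, 14:1, 20:1
Max frequency = 2
Mode = 8

Mode = 8


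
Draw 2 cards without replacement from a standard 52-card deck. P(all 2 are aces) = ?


P(all aces) = (4/52) × (3/51)
= 0.0045

P = 0.0045


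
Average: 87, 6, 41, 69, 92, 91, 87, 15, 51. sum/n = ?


Sum = 87 + 6 + 41 + 69 + 92 + 91 + 87 + 15 + 51 = 539
n = 9
Mean = 539/9 = 59.8889

Mean = 59.8889


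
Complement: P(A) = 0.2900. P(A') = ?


P(not A) = 1 - 0.2900 = 0.7100

P(not A) = 0.7100


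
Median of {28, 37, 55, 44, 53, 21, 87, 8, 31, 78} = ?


Sorted: 8, 21, 28, 31, 37, 44, 53, 55, 78, 87
n = 10 (even)
Middle values: 37 and 44
Median = (37+44)/2 = 40.5000

Median = 40.5000


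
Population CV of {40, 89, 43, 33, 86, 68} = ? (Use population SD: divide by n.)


Mean = 59.8333
SD = 22.3563
CV = (22.3563/59.8333)*100 = 37.3643%

CV = 37.3643%


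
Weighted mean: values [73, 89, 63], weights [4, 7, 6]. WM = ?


Numerator = 73*4 + 89*7 + 63*6 = 1293
Denominator = 4 + 7 + 6 = 17
WM = 1293/17 = 76.0588

WM = 76.0588


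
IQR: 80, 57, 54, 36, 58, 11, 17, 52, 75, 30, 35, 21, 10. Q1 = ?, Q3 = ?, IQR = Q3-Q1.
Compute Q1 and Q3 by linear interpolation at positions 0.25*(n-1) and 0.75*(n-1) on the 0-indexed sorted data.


Sorted: 10, 11, 17, 21, 30, 35, 36, 52, 54, 57, 58, 75, 80
Q1 (25th %ile) = 21.0000
Q3 (75th %ile) = 57.0000
IQR = 57.0000 - 21.0000 = 36.0000

IQR = 36.0000


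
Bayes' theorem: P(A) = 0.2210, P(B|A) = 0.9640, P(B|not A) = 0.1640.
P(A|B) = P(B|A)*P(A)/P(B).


P(B) = P(B|A)*P(A) + P(B|A')*P(A')
= 0.9640*0.2210 + 0.1640*0.7790
= 0.213044 + 0.127756 = 0.340800
P(A|B) = 0.213044/0.340800 = 0.6251

P(A|B) = 0.6251


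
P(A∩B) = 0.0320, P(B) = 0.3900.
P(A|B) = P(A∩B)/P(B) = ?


P(A|B) = 0.0320/0.3900 = 0.0821

P(A|B) = 0.0821


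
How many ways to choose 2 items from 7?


C(7,2) = 7!/(2! × 5!)
= 5040/(2 × 120)
= 21

C(7,2) = 21


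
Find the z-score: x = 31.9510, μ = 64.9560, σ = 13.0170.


z = (31.9510 - 64.9560)/13.0170
= -33.0050/13.0170
= -2.5355

z = -2.5355


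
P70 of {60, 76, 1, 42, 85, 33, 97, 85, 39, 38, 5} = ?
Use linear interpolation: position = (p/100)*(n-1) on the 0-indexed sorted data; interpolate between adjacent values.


Sorted: 1, 5, 33, 38, 39, 42, 60, 76, 85, 85, 97
n = 11
Index = 70/100 * 10 = 7.0000
Lower = data[7] = 76, Upper = data[8] = 85
P70 = 76 + 0*(9) = 76.0000

P70 = 76.0000


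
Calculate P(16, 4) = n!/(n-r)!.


P(16,4) = 16!/12!
= 20922789888000/479001600
= 43680

P(16,4) = 43680


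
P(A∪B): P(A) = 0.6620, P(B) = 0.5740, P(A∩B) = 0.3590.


P(A∪B) = 0.6620 + 0.5740 - 0.3590
= 1.2360 - 0.3590
= 0.8770

P(A∪B) = 0.8770


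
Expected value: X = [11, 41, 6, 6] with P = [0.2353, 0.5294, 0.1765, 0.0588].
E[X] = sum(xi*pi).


E[X] = 11*0.2353 + 41*0.5294 + 6*0.1765 + 6*0.0588
= 2.5883 + 21.7054 + 1.0590 + 0.3528
= 25.7055

E[X] = 25.7055


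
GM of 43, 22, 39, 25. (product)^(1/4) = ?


Product = 43 × 22 × 39 × 25 = 922350
GM = 922350^(1/4) = 30.9902

GM = 30.9902


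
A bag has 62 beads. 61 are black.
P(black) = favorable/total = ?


P = 61/62 = 0.9839

P = 0.9839


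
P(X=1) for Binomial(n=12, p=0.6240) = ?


C(12,1) = 12
p^1 = 0.624000
(1-p)^11 = 2.123569e-05
P = 12 * 0.624000 * 2.123569e-05 = 0.0002

P(X=1) = 0.0002


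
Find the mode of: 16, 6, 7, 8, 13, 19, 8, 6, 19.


Frequencies: 6:2, 7:1, 8:2, 13:1, 16:1, 19:2
Max frequency = 2
Mode = 6, 8, 19

Mode = 6, 8, 19


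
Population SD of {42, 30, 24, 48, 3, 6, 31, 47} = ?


Mean = 28.8750
Variance = 261.1094
SD = sqrt(261.1094) = 16.1589

SD = 16.1589


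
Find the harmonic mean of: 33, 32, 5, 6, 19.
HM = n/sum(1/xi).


Sum of reciprocals = 1/33 + 1/32 + 1/5 + 1/6 + 1/19 = 0.480851
HM = 5/0.480851 = 10.3982

HM = 10.3982


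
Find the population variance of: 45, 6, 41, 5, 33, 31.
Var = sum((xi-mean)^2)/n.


Mean = 26.8333
Squared deviations: 330.0278, 434.0278, 200.6944, 476.6944, 38.0278, 17.3611
Sum = 1496.8333
Variance = 1496.8333/6 = 249.4722

Variance = 249.4722


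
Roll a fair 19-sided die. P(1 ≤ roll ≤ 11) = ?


Favorable outcomes (1 ≤ roll ≤ 11): 11
Total outcomes = 19
P = 11/19 = 0.5789

P = 0.5789


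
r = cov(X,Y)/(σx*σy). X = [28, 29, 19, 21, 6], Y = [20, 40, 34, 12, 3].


Mean X = 20.6000, Mean Y = 21.8000
SD X = 8.260751, SD Y = 13.658697
Cov = 78.120000
r = 78.120000/(8.260751*13.658697) = 0.6924

r = 0.6924


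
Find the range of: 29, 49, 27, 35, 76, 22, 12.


Max = 76, Min = 12
Range = 76 - 12 = 64

Range = 64


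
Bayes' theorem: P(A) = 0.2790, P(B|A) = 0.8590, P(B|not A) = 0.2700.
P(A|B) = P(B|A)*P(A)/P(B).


P(B) = P(B|A)*P(A) + P(B|A')*P(A')
= 0.8590*0.2790 + 0.2700*0.7210
= 0.239661 + 0.194670 = 0.434331
P(A|B) = 0.239661/0.434331 = 0.5518

P(A|B) = 0.5518


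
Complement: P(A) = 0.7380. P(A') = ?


P(not A) = 1 - 0.7380 = 0.2620

P(not A) = 0.2620


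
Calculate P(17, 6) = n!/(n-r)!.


P(17,6) = 17!/11!
= 355687428096000/39916800
= 8910720

P(17,6) = 8910720


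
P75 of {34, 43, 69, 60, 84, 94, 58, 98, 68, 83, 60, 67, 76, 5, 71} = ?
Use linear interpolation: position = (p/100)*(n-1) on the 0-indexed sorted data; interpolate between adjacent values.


Sorted: 5, 34, 43, 58, 60, 60, 67, 68, 69, 71, 76, 83, 84, 94, 98
n = 15
Index = 75/100 * 14 = 10.5000
Lower = data[10] = 76, Upper = data[11] = 83
P75 = 76 + 0.5000*(7) = 79.5000

P75 = 79.5000


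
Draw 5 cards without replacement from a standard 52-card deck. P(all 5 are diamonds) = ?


P(all diamonds) = (13/52) × (12/51) × (11/50) × (10/49) × (9/48)
= 0.0005

P = 0.0005


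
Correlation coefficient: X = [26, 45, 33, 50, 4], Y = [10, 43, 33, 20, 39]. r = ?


Mean X = 31.6000, Mean Y = 29.0000
SD X = 16.206172, SD Y = 12.280065
Cov = -28.400000
r = -28.400000/(16.206172*12.280065) = -0.1427

r = -0.1427


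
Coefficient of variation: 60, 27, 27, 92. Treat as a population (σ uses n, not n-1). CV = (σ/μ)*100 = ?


Mean = 51.5000
SD = 26.9861
CV = (26.9861/51.5000)*100 = 52.4002%

CV = 52.4002%


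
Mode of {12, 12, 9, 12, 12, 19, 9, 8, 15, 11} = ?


Frequencies: 8:1, 9:2, 11:1, 12:4, 15:1, 19:1
Max frequency = 4
Mode = 12

Mode = 12


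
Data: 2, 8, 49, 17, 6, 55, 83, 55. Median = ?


Sorted: 2, 6, 8, 17, 49, 55, 55, 83
n = 8 (even)
Middle values: 17 and 49
Median = (17+49)/2 = 33.0000

Median = 33.0000


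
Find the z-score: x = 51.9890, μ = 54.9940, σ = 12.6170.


z = (51.9890 - 54.9940)/12.6170
= -3.0050/12.6170
= -0.2382

z = -0.2382


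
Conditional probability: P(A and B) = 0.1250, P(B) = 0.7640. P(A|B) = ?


P(A|B) = 0.1250/0.7640 = 0.1636

P(A|B) = 0.1636


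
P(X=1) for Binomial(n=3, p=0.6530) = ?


C(3,1) = 3
p^1 = 0.653000
(1-p)^2 = 0.120409
P = 3 * 0.653000 * 0.120409 = 0.2359

P(X=1) = 0.2359


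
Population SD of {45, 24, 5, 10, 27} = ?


Mean = 22.2000
Variance = 198.1600
SD = sqrt(198.1600) = 14.0769

SD = 14.0769


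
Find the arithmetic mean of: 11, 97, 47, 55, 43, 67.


Sum = 11 + 97 + 47 + 55 + 43 + 67 = 320
n = 6
Mean = 320/6 = 53.3333

Mean = 53.3333


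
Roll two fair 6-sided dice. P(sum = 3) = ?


Total outcomes = 6×6 = 36
Favorable (sum = 3): 2
P = 2/36 = 0.0556

P = 0.0556


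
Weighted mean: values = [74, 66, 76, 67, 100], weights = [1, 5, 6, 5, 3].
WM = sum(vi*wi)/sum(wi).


Numerator = 74*1 + 66*5 + 76*6 + 67*5 + 100*3 = 1495
Denominator = 1 + 5 + 6 + 5 + 3 = 20
WM = 1495/20 = 74.7500

WM = 74.7500


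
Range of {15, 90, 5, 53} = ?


Max = 90, Min = 5
Range = 90 - 5 = 85

Range = 85


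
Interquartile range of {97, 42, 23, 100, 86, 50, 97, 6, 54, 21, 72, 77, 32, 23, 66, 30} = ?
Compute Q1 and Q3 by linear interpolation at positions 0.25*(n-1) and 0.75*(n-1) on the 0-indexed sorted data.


Sorted: 6, 21, 23, 23, 30, 32, 42, 50, 54, 66, 72, 77, 86, 97, 97, 100
Q1 (25th %ile) = 28.2500
Q3 (75th %ile) = 79.2500
IQR = 79.2500 - 28.2500 = 51.0000

IQR = 51.0000


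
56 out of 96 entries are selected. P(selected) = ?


P = 56/96 = 0.5833

P = 0.5833


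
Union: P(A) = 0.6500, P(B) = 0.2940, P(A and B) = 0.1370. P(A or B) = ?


P(A∪B) = 0.6500 + 0.2940 - 0.1370
= 0.9440 - 0.1370
= 0.8070

P(A∪B) = 0.8070


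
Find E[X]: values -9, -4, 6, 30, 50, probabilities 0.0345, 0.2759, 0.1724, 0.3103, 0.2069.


E[X] = -9*0.0345 - 4*0.2759 + 6*0.1724 + 30*0.3103 + 50*0.2069
= -0.3105 - 1.1036 + 1.0344 + 9.3090 + 10.3450
= 19.2743

E[X] = 19.2743


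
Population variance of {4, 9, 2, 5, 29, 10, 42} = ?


Mean = 14.4286
Squared deviations: 108.7551, 29.4694, 154.4694, 88.8980, 212.3265, 19.6122, 760.1837
Sum = 1373.7143
Variance = 1373.7143/7 = 196.2449

Variance = 196.2449


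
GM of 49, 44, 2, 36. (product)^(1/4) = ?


Product = 49 × 44 × 2 × 36 = 155232
GM = 155232^(1/4) = 19.8493

GM = 19.8493


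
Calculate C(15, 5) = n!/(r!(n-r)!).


C(15,5) = 15!/(5! × 10!)
= 1307674368000/(120 × 3628800)
= 3003

C(15,5) = 3003


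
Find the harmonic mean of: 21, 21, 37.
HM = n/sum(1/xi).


Sum of reciprocals = 1/21 + 1/21 + 1/37 = 0.122265
HM = 3/0.122265 = 24.5368

HM = 24.5368


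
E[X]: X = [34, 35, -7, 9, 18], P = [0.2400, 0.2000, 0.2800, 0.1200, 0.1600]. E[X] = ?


E[X] = 34*0.2400 + 35*0.2000 - 7*0.2800 + 9*0.1200 + 18*0.1600
= 8.1600 + 7.0000 - 1.9600 + 1.0800 + 2.8800
= 17.1600

E[X] = 17.1600


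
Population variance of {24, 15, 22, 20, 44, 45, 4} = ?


Mean = 24.8571
Squared deviations: 0.7347, 97.1633, 8.1633, 23.5918, 366.4490, 405.7347, 435.0204
Sum = 1336.8571
Variance = 1336.8571/7 = 190.9796

Variance = 190.9796


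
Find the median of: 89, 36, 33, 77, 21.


Sorted: 21, 33, 36, 77, 89
n = 5 (odd)
Middle value = 36

Median = 36


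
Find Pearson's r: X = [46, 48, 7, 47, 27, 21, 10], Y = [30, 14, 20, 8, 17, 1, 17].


Mean X = 29.4286, Mean Y = 15.2857
SD X = 16.413036, SD Y = 8.480470
Cov = 9.877551
r = 9.877551/(16.413036*8.480470) = 0.0710

r = 0.0710


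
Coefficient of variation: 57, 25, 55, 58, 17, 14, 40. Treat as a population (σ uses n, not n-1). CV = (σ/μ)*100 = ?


Mean = 38.0000
SD = 17.8885
CV = (17.8885/38.0000)*100 = 47.0751%

CV = 47.0751%


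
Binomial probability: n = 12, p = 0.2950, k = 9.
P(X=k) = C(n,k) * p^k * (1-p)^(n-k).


C(12,9) = 220
p^9 = 1.691991e-05
(1-p)^3 = 0.350403
P = 220 * 1.691991e-05 * 0.350403 = 0.0013

P(X=9) = 0.0013


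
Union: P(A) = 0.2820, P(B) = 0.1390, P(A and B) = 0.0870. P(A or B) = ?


P(A∪B) = 0.2820 + 0.1390 - 0.0870
= 0.4210 - 0.0870
= 0.3340

P(A∪B) = 0.3340


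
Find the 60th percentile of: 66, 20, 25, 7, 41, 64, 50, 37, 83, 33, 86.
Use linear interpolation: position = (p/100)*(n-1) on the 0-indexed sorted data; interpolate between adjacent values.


Sorted: 7, 20, 25, 33, 37, 41, 50, 64, 66, 83, 86
n = 11
Index = 60/100 * 10 = 6.0000
Lower = data[6] = 50, Upper = data[7] = 64
P60 = 50 + 0*(14) = 50.0000

P60 = 50.0000


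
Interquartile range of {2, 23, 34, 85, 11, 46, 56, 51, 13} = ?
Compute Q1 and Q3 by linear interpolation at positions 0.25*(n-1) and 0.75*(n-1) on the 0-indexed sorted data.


Sorted: 2, 11, 13, 23, 34, 46, 51, 56, 85
Q1 (25th %ile) = 13.0000
Q3 (75th %ile) = 51.0000
IQR = 51.0000 - 13.0000 = 38.0000

IQR = 38.0000


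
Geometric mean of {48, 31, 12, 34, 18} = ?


Product = 48 × 31 × 12 × 34 × 18 = 10927872
GM = 10927872^(1/5) = 25.5686

GM = 25.5686


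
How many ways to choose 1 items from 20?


C(20,1) = 20!/(1! × 19!)
= 2432902008176640000/(1 × 121645100408832000)
= 20

C(20,1) = 20


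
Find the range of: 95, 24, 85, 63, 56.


Max = 95, Min = 24
Range = 95 - 24 = 71

Range = 71


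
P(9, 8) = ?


P(9,8) = 9!/1!
= 362880/1
= 362880

P(9,8) = 362880


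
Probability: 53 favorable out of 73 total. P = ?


P = 53/73 = 0.7260

P = 0.7260


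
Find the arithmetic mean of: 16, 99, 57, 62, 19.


Sum = 16 + 99 + 57 + 62 + 19 = 253
n = 5
Mean = 253/5 = 50.6000

Mean = 50.6000


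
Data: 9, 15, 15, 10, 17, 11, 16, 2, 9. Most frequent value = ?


Frequencies: 2:1, 9:2, 10:1, 11:1, 15:2, 16:1, 17:1
Max frequency = 2
Mode = 9, 15

Mode = 9, 15


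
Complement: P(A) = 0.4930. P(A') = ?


P(not A) = 1 - 0.4930 = 0.5070

P(not A) = 0.5070


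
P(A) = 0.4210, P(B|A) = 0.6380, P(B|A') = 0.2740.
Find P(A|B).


P(B) = P(B|A)*P(A) + P(B|A')*P(A')
= 0.6380*0.4210 + 0.2740*0.5790
= 0.268598 + 0.158646 = 0.427244
P(A|B) = 0.268598/0.427244 = 0.6287

P(A|B) = 0.6287


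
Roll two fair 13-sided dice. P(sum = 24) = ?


Total outcomes = 13×13 = 169
Favorable (sum = 24): 3
P = 3/169 = 0.0178

P = 0.0178


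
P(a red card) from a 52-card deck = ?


26 red cards in 52 cards
P = 26/52 = 0.5000

P = 0.5000


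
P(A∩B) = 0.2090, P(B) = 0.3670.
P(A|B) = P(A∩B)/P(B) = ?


P(A|B) = 0.2090/0.3670 = 0.5695

P(A|B) = 0.5695


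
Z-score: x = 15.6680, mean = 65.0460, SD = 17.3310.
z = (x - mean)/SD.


z = (15.6680 - 65.0460)/17.3310
= -49.3780/17.3310
= -2.8491

z = -2.8491


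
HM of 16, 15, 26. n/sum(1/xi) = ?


Sum of reciprocals = 1/16 + 1/15 + 1/26 = 0.167628
HM = 3/0.167628 = 17.8967

HM = 17.8967


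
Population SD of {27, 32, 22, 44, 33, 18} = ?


Mean = 29.3333
Variance = 70.5556
SD = sqrt(70.5556) = 8.3997

SD = 8.3997


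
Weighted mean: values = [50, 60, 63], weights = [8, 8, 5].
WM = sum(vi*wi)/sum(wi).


Numerator = 50*8 + 60*8 + 63*5 = 1195
Denominator = 8 + 8 + 5 = 21
WM = 1195/21 = 56.9048

WM = 56.9048


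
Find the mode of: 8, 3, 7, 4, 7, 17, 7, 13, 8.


Frequencies: 3:1, 4:1, 7:3, 8:2, 13:1, 17:1
Max frequency = 3
Mode = 7

Mode = 7


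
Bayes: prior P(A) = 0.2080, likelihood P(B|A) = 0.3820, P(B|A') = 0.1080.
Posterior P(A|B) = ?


P(B) = P(B|A)*P(A) + P(B|A')*P(A')
= 0.3820*0.2080 + 0.1080*0.7920
= 0.079456 + 0.085536 = 0.164992
P(A|B) = 0.079456/0.164992 = 0.4816

P(A|B) = 0.4816


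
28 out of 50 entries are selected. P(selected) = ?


P = 28/50 = 0.5600

P = 0.5600


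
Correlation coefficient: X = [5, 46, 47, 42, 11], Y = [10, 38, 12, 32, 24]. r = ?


Mean X = 30.2000, Mean Y = 23.2000
SD X = 18.301912, SD Y = 10.925200
Cov = 93.360000
r = 93.360000/(18.301912*10.925200) = 0.4669

r = 0.4669


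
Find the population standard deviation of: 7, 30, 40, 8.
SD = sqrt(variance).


Mean = 21.2500
Variance = 201.6875
SD = sqrt(201.6875) = 14.2017

SD = 14.2017


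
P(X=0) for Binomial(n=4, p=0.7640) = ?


C(4,0) = 1
p^0 = 1.000000
(1-p)^4 = 0.003102
P = 1 * 1.000000 * 0.003102 = 0.0031

P(X=0) = 0.0031


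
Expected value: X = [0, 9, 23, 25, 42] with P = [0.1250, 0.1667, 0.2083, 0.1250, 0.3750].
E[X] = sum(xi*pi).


E[X] = 0*0.1250 + 9*0.1667 + 23*0.2083 + 25*0.1250 + 42*0.3750
= 0 + 1.5003 + 4.7909 + 3.1250 + 15.7500
= 25.1662

E[X] = 25.1662


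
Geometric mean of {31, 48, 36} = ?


Product = 31 × 48 × 36 = 53568
GM = 53568^(1/3) = 37.6966

GM = 37.6966


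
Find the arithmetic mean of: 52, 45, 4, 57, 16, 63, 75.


Sum = 52 + 45 + 4 + 57 + 16 + 63 + 75 = 312
n = 7
Mean = 312/7 = 44.5714

Mean = 44.5714


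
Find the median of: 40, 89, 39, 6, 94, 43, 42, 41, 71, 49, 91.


Sorted: 6, 39, 40, 41, 42, 43, 49, 71, 89, 91, 94
n = 11 (odd)
Middle value = 43

Median = 43


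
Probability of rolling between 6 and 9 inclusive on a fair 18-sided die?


Favorable outcomes (6 ≤ roll ≤ 9): 4
Total outcomes = 18
P = 4/18 = 0.2222

P = 0.2222


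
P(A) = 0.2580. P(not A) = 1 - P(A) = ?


P(not A) = 1 - 0.2580 = 0.7420

P(not A) = 0.7420


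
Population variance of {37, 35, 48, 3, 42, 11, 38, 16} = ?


Mean = 28.7500
Squared deviations: 68.0625, 39.0625, 370.5625, 663.0625, 175.5625, 315.0625, 85.5625, 162.5625
Sum = 1879.5000
Variance = 1879.5000/8 = 234.9375

Variance = 234.9375


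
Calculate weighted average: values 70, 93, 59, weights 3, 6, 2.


Numerator = 70*3 + 93*6 + 59*2 = 886
Denominator = 3 + 6 + 2 = 11
WM = 886/11 = 80.5455

WM = 80.5455


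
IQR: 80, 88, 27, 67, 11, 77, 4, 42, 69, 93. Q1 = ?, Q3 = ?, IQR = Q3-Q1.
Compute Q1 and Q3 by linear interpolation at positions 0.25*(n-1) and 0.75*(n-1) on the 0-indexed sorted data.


Sorted: 4, 11, 27, 42, 67, 69, 77, 80, 88, 93
Q1 (25th %ile) = 30.7500
Q3 (75th %ile) = 79.2500
IQR = 79.2500 - 30.7500 = 48.5000

IQR = 48.5000


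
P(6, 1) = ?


P(6,1) = 6!/5!
= 720/120
= 6

P(6,1) = 6


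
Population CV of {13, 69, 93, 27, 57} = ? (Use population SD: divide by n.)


Mean = 51.8000
SD = 28.7778
CV = (28.7778/51.8000)*100 = 55.5555%

CV = 55.5555%


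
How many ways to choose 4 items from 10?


C(10,4) = 10!/(4! × 6!)
= 3628800/(24 × 720)
= 210

C(10,4) = 210


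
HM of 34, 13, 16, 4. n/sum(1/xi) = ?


Sum of reciprocals = 1/34 + 1/13 + 1/16 + 1/4 = 0.418835
HM = 4/0.418835 = 9.5503

HM = 9.5503


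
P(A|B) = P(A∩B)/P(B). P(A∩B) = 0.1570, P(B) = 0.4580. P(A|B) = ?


P(A|B) = 0.1570/0.4580 = 0.3428

P(A|B) = 0.3428


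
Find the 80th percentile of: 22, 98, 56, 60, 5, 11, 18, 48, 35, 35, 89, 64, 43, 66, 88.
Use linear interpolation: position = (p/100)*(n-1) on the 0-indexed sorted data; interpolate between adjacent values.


Sorted: 5, 11, 18, 22, 35, 35, 43, 48, 56, 60, 64, 66, 88, 89, 98
n = 15
Index = 80/100 * 14 = 11.2000
Lower = data[11] = 66, Upper = data[12] = 88
P80 = 66 + 0.2000*(22) = 70.4000

P80 = 70.4000


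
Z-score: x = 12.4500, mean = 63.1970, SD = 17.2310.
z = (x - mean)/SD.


z = (12.4500 - 63.1970)/17.2310
= -50.7470/17.2310
= -2.9451

z = -2.9451


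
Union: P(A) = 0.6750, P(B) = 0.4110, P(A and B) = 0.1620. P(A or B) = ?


P(A∪B) = 0.6750 + 0.4110 - 0.1620
= 1.0860 - 0.1620
= 0.9240

P(A∪B) = 0.9240


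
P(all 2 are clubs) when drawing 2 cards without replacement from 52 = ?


P(all clubs) = (13/52) × (12/51)
= 0.0588

P = 0.0588


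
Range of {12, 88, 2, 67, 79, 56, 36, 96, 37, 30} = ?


Max = 96, Min = 2
Range = 96 - 2 = 94

Range = 94


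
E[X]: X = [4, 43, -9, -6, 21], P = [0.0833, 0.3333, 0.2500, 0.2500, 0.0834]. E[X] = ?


E[X] = 4*0.0833 + 43*0.3333 - 9*0.2500 - 6*0.2500 + 21*0.0834
= 0.3332 + 14.3319 - 2.2500 - 1.5000 + 1.7514
= 12.6665

E[X] = 12.6665


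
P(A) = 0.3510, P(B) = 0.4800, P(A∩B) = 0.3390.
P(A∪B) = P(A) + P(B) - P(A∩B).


P(A∪B) = 0.3510 + 0.4800 - 0.3390
= 0.8310 - 0.3390
= 0.4920

P(A∪B) = 0.4920


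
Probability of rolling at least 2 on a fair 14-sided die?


Favorable outcomes (roll ≥ 2): 13
Total outcomes = 14
P = 13/14 = 0.9286

P = 0.9286


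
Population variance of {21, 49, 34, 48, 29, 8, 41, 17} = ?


Mean = 30.8750
Squared deviations: 97.5156, 328.5156, 9.7656, 293.2656, 3.5156, 523.2656, 102.5156, 192.5156
Sum = 1550.8750
Variance = 1550.8750/8 = 193.8594

Variance = 193.8594


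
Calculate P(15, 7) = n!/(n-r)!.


P(15,7) = 15!/8!
= 1307674368000/40320
= 32432400

P(15,7) = 32432400


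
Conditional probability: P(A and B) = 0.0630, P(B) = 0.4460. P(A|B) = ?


P(A|B) = 0.0630/0.4460 = 0.1413

P(A|B) = 0.1413


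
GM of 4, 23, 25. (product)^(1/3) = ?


Product = 4 × 23 × 25 = 2300
GM = 2300^(1/3) = 13.2001

GM = 13.2001


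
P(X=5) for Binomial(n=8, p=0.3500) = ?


C(8,5) = 56
p^5 = 0.005252
(1-p)^3 = 0.274625
P = 56 * 0.005252 * 0.274625 = 0.0808

P(X=5) = 0.0808


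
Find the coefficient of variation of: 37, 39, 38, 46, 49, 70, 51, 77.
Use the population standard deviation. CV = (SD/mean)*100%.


Mean = 50.8750
SD = 14.0307
CV = (14.0307/50.8750)*100 = 27.5787%

CV = 27.5787%


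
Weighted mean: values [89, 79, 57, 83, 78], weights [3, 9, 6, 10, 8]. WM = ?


Numerator = 89*3 + 79*9 + 57*6 + 83*10 + 78*8 = 2774
Denominator = 3 + 9 + 6 + 10 + 8 = 36
WM = 2774/36 = 77.0556

WM = 77.0556


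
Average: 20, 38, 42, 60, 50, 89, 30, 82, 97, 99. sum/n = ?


Sum = 20 + 38 + 42 + 60 + 50 + 89 + 30 + 82 + 97 + 99 = 607
n = 10
Mean = 607/10 = 60.7000

Mean = 60.7000


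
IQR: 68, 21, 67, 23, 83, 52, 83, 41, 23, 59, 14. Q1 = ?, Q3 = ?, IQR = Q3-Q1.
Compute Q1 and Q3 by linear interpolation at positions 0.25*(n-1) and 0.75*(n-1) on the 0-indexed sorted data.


Sorted: 14, 21, 23, 23, 41, 52, 59, 67, 68, 83, 83
Q1 (25th %ile) = 23.0000
Q3 (75th %ile) = 67.5000
IQR = 67.5000 - 23.0000 = 44.5000

IQR = 44.5000


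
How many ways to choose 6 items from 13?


C(13,6) = 13!/(6! × 7!)
= 6227020800/(720 × 5040)
= 1716

C(13,6) = 1716


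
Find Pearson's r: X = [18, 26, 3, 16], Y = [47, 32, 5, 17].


Mean X = 15.7500, Mean Y = 25.2500
SD X = 8.257572, SD Y = 15.785674
Cov = 93.562500
r = 93.562500/(8.257572*15.785674) = 0.7178

r = 0.7178


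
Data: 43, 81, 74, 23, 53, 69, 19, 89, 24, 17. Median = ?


Sorted: 17, 19, 23, 24, 43, 53, 69, 74, 81, 89
n = 10 (even)
Middle values: 43 and 53
Median = (43+53)/2 = 48.0000

Median = 48.0000


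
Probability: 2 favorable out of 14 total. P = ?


P = 2/14 = 0.1429

P = 0.1429


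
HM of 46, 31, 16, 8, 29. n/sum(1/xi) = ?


Sum of reciprocals = 1/46 + 1/31 + 1/16 + 1/8 + 1/29 = 0.275980
HM = 5/0.275980 = 18.1173

HM = 18.1173


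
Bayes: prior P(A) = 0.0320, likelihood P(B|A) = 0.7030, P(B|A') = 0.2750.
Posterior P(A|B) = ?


P(B) = P(B|A)*P(A) + P(B|A')*P(A')
= 0.7030*0.0320 + 0.2750*0.9680
= 0.022496 + 0.266200 = 0.288696
P(A|B) = 0.022496/0.288696 = 0.0779

P(A|B) = 0.0779


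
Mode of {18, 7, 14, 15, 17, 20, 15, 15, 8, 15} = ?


Frequencies: 7:1, 8:1, 14:1, 15:4, 17:1, 18:1, 20:1
Max frequency = 4
Mode = 15

Mode = 15


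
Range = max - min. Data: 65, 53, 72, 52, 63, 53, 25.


Max = 72, Min = 25
Range = 72 - 25 = 47

Range = 47


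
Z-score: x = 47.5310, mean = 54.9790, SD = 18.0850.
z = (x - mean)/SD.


z = (47.5310 - 54.9790)/18.0850
= -7.4480/18.0850
= -0.4118

z = -0.4118


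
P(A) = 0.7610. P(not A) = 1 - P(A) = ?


P(not A) = 1 - 0.7610 = 0.2390

P(not A) = 0.2390


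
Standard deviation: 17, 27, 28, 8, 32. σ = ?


Mean = 22.4000
Variance = 76.2400
SD = sqrt(76.2400) = 8.7316

SD = 8.7316


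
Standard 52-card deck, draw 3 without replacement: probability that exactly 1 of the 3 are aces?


Hypergeometric: P(X=1) = C(4,1)·C(48,2) / C(52,3)
= 4 × 1128 / 22100
= 4512/22100 = 0.2042

P = 0.2042


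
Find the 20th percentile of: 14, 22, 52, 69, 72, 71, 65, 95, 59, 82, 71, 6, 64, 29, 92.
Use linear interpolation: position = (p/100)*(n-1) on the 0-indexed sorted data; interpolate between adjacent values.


Sorted: 6, 14, 22, 29, 52, 59, 64, 65, 69, 71, 71, 72, 82, 92, 95
n = 15
Index = 20/100 * 14 = 2.8000
Lower = data[2] = 22, Upper = data[3] = 29
P20 = 22 + 0.8000*(7) = 27.6000

P20 = 27.6000


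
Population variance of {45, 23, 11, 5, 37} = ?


Mean = 24.2000
Squared deviations: 432.6400, 1.4400, 174.2400, 368.6400, 163.8400
Sum = 1140.8000
Variance = 1140.8000/5 = 228.1600

Variance = 228.1600


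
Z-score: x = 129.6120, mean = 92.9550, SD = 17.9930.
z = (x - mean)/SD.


z = (129.6120 - 92.9550)/17.9930
= 36.6570/17.9930
= 2.0373

z = 2.0373


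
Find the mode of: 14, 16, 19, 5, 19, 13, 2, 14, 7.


Frequencies: 2:1, 5:1, 7:1, 13:1, 14:2, 16:1, 19:2
Max frequency = 2
Mode = 14, 19

Mode = 14, 19


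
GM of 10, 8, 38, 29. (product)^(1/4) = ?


Product = 10 × 8 × 38 × 29 = 88160
GM = 88160^(1/4) = 17.2313

GM = 17.2313


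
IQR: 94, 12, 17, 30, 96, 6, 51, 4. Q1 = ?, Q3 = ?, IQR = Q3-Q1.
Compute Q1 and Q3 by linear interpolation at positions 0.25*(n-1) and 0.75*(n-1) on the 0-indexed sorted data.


Sorted: 4, 6, 12, 17, 30, 51, 94, 96
Q1 (25th %ile) = 10.5000
Q3 (75th %ile) = 61.7500
IQR = 61.7500 - 10.5000 = 51.2500

IQR = 51.2500


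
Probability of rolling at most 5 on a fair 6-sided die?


Favorable outcomes (roll ≤ 5): 5
Total outcomes = 6
P = 5/6 = 0.8333

P = 0.8333


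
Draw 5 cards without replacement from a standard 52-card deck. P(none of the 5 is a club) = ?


P(no clubs) = (39/52) × (38/51) × (37/50) × (36/49) × (35/48)
= 0.2215

P = 0.2215


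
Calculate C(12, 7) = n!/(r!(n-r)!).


C(12,7) = 12!/(7! × 5!)
= 479001600/(5040 × 120)
= 792

C(12,7) = 792


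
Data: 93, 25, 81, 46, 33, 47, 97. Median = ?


Sorted: 25, 33, 46, 47, 81, 93, 97
n = 7 (odd)
Middle value = 47

Median = 47


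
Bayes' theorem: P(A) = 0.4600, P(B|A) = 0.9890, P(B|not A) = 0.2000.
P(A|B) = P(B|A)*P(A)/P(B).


P(B) = P(B|A)*P(A) + P(B|A')*P(A')
= 0.9890*0.4600 + 0.2000*0.5400
= 0.454940 + 0.108000 = 0.562940
P(A|B) = 0.454940/0.562940 = 0.8082

P(A|B) = 0.8082


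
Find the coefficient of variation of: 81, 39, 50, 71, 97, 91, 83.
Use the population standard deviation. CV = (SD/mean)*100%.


Mean = 73.1429
SD = 19.8309
CV = (19.8309/73.1429)*100 = 27.1126%

CV = 27.1126%


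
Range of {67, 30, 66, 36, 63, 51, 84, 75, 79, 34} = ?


Max = 84, Min = 30
Range = 84 - 30 = 54

Range = 54


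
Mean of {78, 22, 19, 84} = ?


Sum = 78 + 22 + 19 + 84 = 203
n = 4
Mean = 203/4 = 50.7500

Mean = 50.7500


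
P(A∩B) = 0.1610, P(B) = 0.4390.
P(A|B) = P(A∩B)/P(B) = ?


P(A|B) = 0.1610/0.4390 = 0.3667

P(A|B) = 0.3667


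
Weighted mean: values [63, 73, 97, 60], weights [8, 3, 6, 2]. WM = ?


Numerator = 63*8 + 73*3 + 97*6 + 60*2 = 1425
Denominator = 8 + 3 + 6 + 2 = 19
WM = 1425/19 = 75.0000

WM = 75.0000


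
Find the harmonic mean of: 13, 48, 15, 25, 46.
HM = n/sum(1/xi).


Sum of reciprocals = 1/13 + 1/48 + 1/15 + 1/25 + 1/46 = 0.226162
HM = 5/0.226162 = 22.1080

HM = 22.1080


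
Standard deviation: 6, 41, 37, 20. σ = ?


Mean = 26.0000
Variance = 195.5000
SD = sqrt(195.5000) = 13.9821

SD = 13.9821


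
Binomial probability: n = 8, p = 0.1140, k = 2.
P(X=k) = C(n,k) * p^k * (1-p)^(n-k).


C(8,2) = 28
p^2 = 0.012996
(1-p)^6 = 0.483729
P = 28 * 0.012996 * 0.483729 = 0.1760

P(X=2) = 0.1760


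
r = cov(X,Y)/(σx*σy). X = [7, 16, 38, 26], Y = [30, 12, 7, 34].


Mean X = 21.7500, Mean Y = 20.7500
SD X = 11.540689, SD Y = 11.475517
Cov = -63.312500
r = -63.312500/(11.540689*11.475517) = -0.4781

r = -0.4781


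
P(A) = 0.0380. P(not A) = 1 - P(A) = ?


P(not A) = 1 - 0.0380 = 0.9620

P(not A) = 0.9620


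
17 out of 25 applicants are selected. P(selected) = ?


P = 17/25 = 0.6800

P = 0.6800


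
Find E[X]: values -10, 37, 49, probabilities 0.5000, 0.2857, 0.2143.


E[X] = -10*0.5000 + 37*0.2857 + 49*0.2143
= -5.0000 + 10.5709 + 10.5007
= 16.0716

E[X] = 16.0716


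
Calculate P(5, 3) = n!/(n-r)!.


P(5,3) = 5!/2!
= 120/2
= 60

P(5,3) = 60


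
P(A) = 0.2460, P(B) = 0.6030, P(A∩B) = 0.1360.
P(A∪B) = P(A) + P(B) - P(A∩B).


P(A∪B) = 0.2460 + 0.6030 - 0.1360
= 0.8490 - 0.1360
= 0.7130

P(A∪B) = 0.7130


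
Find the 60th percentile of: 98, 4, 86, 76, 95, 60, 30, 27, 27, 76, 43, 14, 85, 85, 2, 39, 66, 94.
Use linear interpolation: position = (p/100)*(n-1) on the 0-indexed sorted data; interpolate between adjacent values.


Sorted: 2, 4, 14, 27, 27, 30, 39, 43, 60, 66, 76, 76, 85, 85, 86, 94, 95, 98
n = 18
Index = 60/100 * 17 = 10.2000
Lower = data[10] = 76, Upper = data[11] = 76
P60 = 76 + 0.2000*(0) = 76.0000

P60 = 76.0000


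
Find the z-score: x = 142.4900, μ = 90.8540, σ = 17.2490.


z = (142.4900 - 90.8540)/17.2490
= 51.6360/17.2490
= 2.9936

z = 2.9936


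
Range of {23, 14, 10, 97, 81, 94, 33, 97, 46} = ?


Max = 97, Min = 10
Range = 97 - 10 = 87

Range = 87


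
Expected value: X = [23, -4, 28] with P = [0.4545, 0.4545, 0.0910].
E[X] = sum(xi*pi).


E[X] = 23*0.4545 - 4*0.4545 + 28*0.0910
= 10.4535 - 1.8180 + 2.5480
= 11.1835

E[X] = 11.1835


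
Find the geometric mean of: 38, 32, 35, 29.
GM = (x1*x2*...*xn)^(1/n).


Product = 38 × 32 × 35 × 29 = 1234240
GM = 1234240^(1/4) = 33.3311

GM = 33.3311


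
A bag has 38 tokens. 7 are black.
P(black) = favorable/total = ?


P = 7/38 = 0.1842

P = 0.1842


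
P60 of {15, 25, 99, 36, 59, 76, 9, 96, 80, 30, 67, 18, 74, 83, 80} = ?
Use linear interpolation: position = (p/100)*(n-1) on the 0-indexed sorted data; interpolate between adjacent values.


Sorted: 9, 15, 18, 25, 30, 36, 59, 67, 74, 76, 80, 80, 83, 96, 99
n = 15
Index = 60/100 * 14 = 8.4000
Lower = data[8] = 74, Upper = data[9] = 76
P60 = 74 + 0.4000*(2) = 74.8000

P60 = 74.8000


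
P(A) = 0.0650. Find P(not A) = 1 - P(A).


P(not A) = 1 - 0.0650 = 0.9350

P(not A) = 0.9350


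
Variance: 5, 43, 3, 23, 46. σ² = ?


Mean = 24.0000
Squared deviations: 361.0000, 361.0000, 441.0000, 1.0000, 484.0000
Sum = 1648.0000
Variance = 1648.0000/5 = 329.6000

Variance = 329.6000


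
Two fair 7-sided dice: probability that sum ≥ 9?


Total outcomes = 7×7 = 49
Favorable (sum ≥ 9): 21
P = 21/49 = 0.4286

P = 0.4286


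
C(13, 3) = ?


C(13,3) = 13!/(3! × 10!)
= 6227020800/(6 × 3628800)
= 286

C(13,3) = 286


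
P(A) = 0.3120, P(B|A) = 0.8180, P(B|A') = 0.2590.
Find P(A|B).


P(B) = P(B|A)*P(A) + P(B|A')*P(A')
= 0.8180*0.3120 + 0.2590*0.6880
= 0.255216 + 0.178192 = 0.433408
P(A|B) = 0.255216/0.433408 = 0.5889

P(A|B) = 0.5889


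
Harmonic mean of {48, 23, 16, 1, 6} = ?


Sum of reciprocals = 1/48 + 1/23 + 1/16 + 1/1 + 1/6 = 1.293478
HM = 5/1.293478 = 3.8655

HM = 3.8655


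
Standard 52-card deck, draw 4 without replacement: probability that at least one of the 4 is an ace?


P(at least one) = 1 - P(none)
P(none) = (48/52) × (47/51) × (46/50) × (45/49) = 0.718737
P(at least one) = 1 - 0.718737 = 0.2813

P = 0.2813


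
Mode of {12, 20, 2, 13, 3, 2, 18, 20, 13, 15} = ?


Frequencies: 2:2, 3:1, 12:1, 13:2, 15:1, 18:1, 20:2
Max frequency = 2
Mode = 2, 13, 20

Mode = 2, 13, 20


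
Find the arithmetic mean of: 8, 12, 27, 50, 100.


Sum = 8 + 12 + 27 + 50 + 100 = 197
n = 5
Mean = 197/5 = 39.4000

Mean = 39.4000


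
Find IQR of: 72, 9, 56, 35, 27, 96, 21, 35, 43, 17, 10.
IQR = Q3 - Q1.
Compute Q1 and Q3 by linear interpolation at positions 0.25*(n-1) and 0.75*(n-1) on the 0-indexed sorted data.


Sorted: 9, 10, 17, 21, 27, 35, 35, 43, 56, 72, 96
Q1 (25th %ile) = 19.0000
Q3 (75th %ile) = 49.5000
IQR = 49.5000 - 19.0000 = 30.5000

IQR = 30.5000


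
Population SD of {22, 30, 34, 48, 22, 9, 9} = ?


Mean = 24.8571
Variance = 166.4082
SD = sqrt(166.4082) = 12.8999

SD = 12.8999


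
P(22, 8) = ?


P(22,8) = 22!/14!
= 1124000727777607680000/87178291200
= 12893126400

P(22,8) = 12893126400


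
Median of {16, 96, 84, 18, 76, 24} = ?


Sorted: 16, 18, 24, 76, 84, 96
n = 6 (even)
Middle values: 24 and 76
Median = (24+76)/2 = 50.0000

Median = 50.0000
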